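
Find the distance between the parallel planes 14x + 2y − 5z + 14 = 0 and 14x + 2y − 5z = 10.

8/5

Both planes have normal n = (14, 2, −5), |n| = 15. Any point on the first plane is at distance |10 − (-14)|/|n| = 24/15 = 8/5 from the second.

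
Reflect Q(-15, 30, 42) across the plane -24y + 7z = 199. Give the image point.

(-15, -18, 56)

With n = (0, -24, 7), the signed offset is (n·Q − 199)/|n|² = -625/625 = -1.
Q' = Q − 2t·n = (-15, 30, 42) − (-2)·(0, -24, 7) = (-15, -18, 56).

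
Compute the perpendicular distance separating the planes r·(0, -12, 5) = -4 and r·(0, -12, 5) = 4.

Both planes have normal n = (0, -12, 5), |n| = 13. Any point on the first plane is at distance |4 − (-4)|/|n| = 8/13 from the second.

8/13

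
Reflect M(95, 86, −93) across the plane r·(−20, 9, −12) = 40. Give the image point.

n = (−20, 9, −12), |n|² = 625, n·M − 40 = -50, so t = -50/625 = -2/25.
Foot F = M − (-2/25)·n = (467/5, 2168/25, −2349/25); the reflection is 2F − M = (459/5, 2186/25, −2373/25).

(459/5, 2186/25, -2373/25)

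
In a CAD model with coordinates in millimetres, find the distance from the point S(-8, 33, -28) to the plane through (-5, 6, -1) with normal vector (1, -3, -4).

The plane has equation n·(r − (-5, 6, -1)) = 0, i.e. n·r = -19.
Then n·(-8, 33, -28) - (-19) = 24.
|n| = √(1 + 9 + 16) = √26, so the distance is |24|/√26 = 24/√26.

24/√26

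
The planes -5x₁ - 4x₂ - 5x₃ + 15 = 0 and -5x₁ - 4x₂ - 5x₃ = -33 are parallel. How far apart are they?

Both planes have normal n = (-5, -4, -5), |n| = √66. Any point on the first plane is at distance |(-33) − (-15)|/|n| = 18/√66 from the second.

18/√66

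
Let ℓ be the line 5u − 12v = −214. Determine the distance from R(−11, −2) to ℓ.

183/13

The normal to the line is n = (5, −12) with |n| = 13.
|n·R − (-214)| = |-31 − (-214)| = 183, so the distance is 183/13.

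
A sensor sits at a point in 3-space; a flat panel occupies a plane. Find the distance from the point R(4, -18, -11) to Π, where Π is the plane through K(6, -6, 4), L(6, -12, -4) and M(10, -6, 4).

3/5

KL = (0, -6, -8) and KM = (4, 0, 0), so a normal is n = KL × KM = (0, -32, 24).
Then n·(4, -18, -11) - 288 = 24.
|n| = √(0 + 1024 + 576) = 40, so the distance is |24|/40 = 3/5.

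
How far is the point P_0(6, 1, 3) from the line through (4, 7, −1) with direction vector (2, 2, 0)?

Direction vector d = (2, 2, 0).
AP = (2, −6, 4), and AP × d = (−8, 8, 16).
|AP × d|² = 384 and |d|² = 8, so the distance is √(384/8) = √48 = 4√3.

4√3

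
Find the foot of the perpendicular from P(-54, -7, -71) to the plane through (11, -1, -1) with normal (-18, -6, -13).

(18, 17, -19)

The perpendicular from P has direction n = (-18, -6, -13): r = (-54, -7, -71) + μ(-18, -6, -13).
Substitute into the plane: n·(P + μn) = -179 gives 1937 + 529μ = -179, so μ = -4.
Foot = (-54, -7, -71) + (-4)·(-18, -6, -13) = (18, 17, -19).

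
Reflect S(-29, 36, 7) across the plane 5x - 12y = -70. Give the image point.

(1, -36, 7)

With n = (5, -12, 0), the signed offset is (n·S − (-70))/|n|² = -507/169 = -3.
S' = S − 2t·n = (-29, 36, 7) − (-6)·(5, -12, 0) = (1, -36, 7).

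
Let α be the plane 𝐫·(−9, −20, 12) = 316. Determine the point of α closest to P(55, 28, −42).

(28, -32, -6)

n = (−9, −20, 12), |n|² = 625, and n·P − 316 = -1875.
t = -1875/625 = -3, so the foot is P − t·n = (55, 28, −42) − (-3)·(−9, −20, 12) = (28, −32, −6).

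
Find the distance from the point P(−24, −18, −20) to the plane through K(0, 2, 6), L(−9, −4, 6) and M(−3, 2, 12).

√14

KL = (−9, −6, 0) and KM = (−3, 0, 6), so a normal is n = KL × KM = (−36, 54, −18).
n = (−36, 54, −18); n·P − 0 = 252; |n| = 18√14; distance = 252/(18√14) = √14.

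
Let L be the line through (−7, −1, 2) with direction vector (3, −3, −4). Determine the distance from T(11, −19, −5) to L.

3√17

Direction vector d = (3, −3, −4).
AP = (18, −18, −7), and AP × d = (51, 51, 0).
|AP × d|² = 5202 and |d|² = 34, so the distance is √(5202/34) = √153 = 3√17.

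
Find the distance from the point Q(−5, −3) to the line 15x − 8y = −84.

33/17

d = |15·(-5) + (-8)·(-3) − (-84)| / √(225 + 64) = |33|/17 = 33/17.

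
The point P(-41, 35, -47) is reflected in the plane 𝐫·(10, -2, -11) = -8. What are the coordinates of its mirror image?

n = (10, -2, -11), |n|² = 225, n·P − (-8) = 45, so t = 45/225 = 1/5.
Foot F = P − (1/5)·n = (-43, 177/5, -224/5); the reflection is 2F − P = (-45, 179/5, -213/5).

(-45, 179/5, -213/5)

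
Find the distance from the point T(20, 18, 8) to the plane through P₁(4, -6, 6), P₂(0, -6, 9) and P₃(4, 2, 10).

P₁P₂ = (-4, 0, 3) and P₁P₃ = (0, 8, 4), so a normal is n = P₁P₂ × P₁P₃ = (-24, 16, -32).
Then n·(20, 18, 8) - (-384) = -64.
|n| = √(576 + 256 + 1024) = 8√29, so the distance is |-64|/(8√29) = 8√29/29.

8√29/29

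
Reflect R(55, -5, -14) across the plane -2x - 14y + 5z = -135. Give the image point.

n = (-2, -14, 5), |n|² = 225, n·R − (-135) = 25, so t = 25/225 = 1/9.
Foot F = R − (1/9)·n = (497/9, -31/9, -131/9); the reflection is 2F − R = (499/9, -17/9, -136/9).

(499/9, -17/9, -136/9)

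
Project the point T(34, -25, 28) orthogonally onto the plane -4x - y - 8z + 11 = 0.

(18, -29, -4)

The perpendicular from T has direction n = (-4, -1, -8): r = (34, -25, 28) + μ(-4, -1, -8).
Substitute into the plane: n·(T + μn) = -11 gives -335 + 81μ = -11, so μ = 4.
Foot = (34, -25, 28) + 4·(-4, -1, -8) = (18, -29, -4).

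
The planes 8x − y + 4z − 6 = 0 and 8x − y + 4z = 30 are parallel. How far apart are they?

8/3

With common normal n = (8, −1, 4) (|n| = 9), the distance is |6 − 30|/|n| = 24/9 = 8/3.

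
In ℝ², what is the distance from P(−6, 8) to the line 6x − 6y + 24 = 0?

5√2

The normal to the line is n = (6, −6) with |n| = 6√2.
|n·P − (-24)| = |-84 − (-24)| = 60, so the distance is 60/(6√2) = 5√2.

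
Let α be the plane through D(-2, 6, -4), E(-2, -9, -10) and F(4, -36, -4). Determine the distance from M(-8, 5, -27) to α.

29/15

DE = (0, -15, -6) and DF = (6, -42, 0), so a normal is n = DE × DF = (-252, -36, 90).
d = |(-252)·(-8) + (-36)·5 + 90·(-27) − (-72)| / √(63504 + 1296 + 8100) = |-522| / 270 = 29/15.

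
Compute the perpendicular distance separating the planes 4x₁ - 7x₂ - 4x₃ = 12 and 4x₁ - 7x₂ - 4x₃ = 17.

5/9

With common normal n = (4, -7, -4) (|n| = 9), the distance is |12 − 17|/|n| = 5/9.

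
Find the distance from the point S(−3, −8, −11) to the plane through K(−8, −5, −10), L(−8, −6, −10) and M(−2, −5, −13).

KL = (0, −1, 0) and KM = (6, 0, −3), so a normal is n = KL × KM = (3, 0, 6).
Then n·(−3, −8, −11) − (−84) = 9.
|n| = √(9 + 0 + 36) = 3√5, so the distance is |9|/(3√5) = 3√5/5.

3/√5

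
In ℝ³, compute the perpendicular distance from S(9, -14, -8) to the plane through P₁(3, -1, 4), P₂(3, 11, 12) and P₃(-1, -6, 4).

P₁P₂ = (0, 12, 8) and P₁P₃ = (-4, -5, 0), so a normal is n = P₁P₂ × P₁P₃ = (40, -32, 48).
d = |40·9 + (-32)·(-14) + 48·(-8) − 344| / √(1600 + 1024 + 2304) = |80| / (8√77) = 10/√77.

10√77/77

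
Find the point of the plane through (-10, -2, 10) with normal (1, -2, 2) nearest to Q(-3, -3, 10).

(-4, -1, 8)

The perpendicular from Q has direction n = (1, -2, 2): r = (-3, -3, 10) + λ(1, -2, 2).
Substitute into the plane: n·(Q + λn) = 14 gives 23 + 9λ = 14, so λ = -1.
Foot = (-3, -3, 10) + (-1)·(1, -2, 2) = (-4, -1, 8).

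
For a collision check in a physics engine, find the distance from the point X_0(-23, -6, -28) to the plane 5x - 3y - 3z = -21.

Normal vector n = (5, -3, -3), and n·(-23, -6, -28) - (-21) = 8.
|n| = √(25 + 9 + 9) = √43, so the distance is |8|/√43 = 8/√43.

8/√43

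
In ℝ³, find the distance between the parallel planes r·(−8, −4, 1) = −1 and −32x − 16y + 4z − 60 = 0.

16/9

Divide the second equation by 4 to match normals: −8x − 4y + z = 15.
Both planes have normal n = (−8, −4, 1), |n| = 9. Any point on the first plane is at distance |15 − (-1)|/|n| = 16/9 from the second.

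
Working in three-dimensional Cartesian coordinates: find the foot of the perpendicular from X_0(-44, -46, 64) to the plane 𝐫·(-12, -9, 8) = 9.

(16, -1, 24)

The perpendicular from X_0 has direction n = (-12, -9, 8): r = (-44, -46, 64) + μ(-12, -9, 8).
Substitute into the plane: n·(X_0 + μn) = 9 gives 1454 + 289μ = 9, so μ = -5.
Foot = (-44, -46, 64) + (-5)·(-12, -9, 8) = (16, -1, 24).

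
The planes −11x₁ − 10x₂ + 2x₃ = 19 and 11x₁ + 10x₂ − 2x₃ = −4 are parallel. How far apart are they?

1

Divide the second equation by -1 to match normals: −11x₁ − 10x₂ + 2x₃ = 4.
Both planes have normal n = (−11, −10, 2), |n| = 15. Any point on the first plane is at distance |4 − 19|/|n| = 15/15 = 1 from the second.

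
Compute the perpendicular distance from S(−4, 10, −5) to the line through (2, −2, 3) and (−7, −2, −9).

A direction vector is d = (−9, 0, −12).
AP = (−6, 12, −8), and AP × d = (−144, 0, 108).
|AP × d|² = 32400 and |d|² = 225, so the distance is √(32400/225) = √144 = 12.

12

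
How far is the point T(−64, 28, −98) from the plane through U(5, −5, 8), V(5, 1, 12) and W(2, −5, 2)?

30/7

UV = (0, 6, 4) and UW = (−3, 0, −6), so a normal is n = UV × UW = (−36, −12, 18).
Then n·(−64, 28, −98) − 24 = 180.
|n| = √(1296 + 144 + 324) = 42, so the distance is |180|/42 = 30/7.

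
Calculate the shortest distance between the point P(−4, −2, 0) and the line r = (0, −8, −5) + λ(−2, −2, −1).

2√17

Direction vector d = (−2, −2, −1).
AP = (−4, 6, 5), and AP × d = (4, −14, 20).
|AP × d|² = 612 and |d|² = 9, so the distance is √(612/9) = √68 = 2√17.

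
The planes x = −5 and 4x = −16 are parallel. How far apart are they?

Divide the second equation by 4 to match normals: x = -4.
With common normal n = (1, 0, 0) (|n| = 1), the distance is |(-5) − (-4)|/|n| = 1/1 = 1.

1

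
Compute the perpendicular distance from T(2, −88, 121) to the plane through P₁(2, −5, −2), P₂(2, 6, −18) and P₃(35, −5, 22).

P₁P₂ = (0, 11, −16) and P₁P₃ = (33, 0, 24), so a normal is n = P₁P₂ × P₁P₃ = (264, −528, −363).
n = (264, −528, −363); n·P − 3894 = -825; |n| = 693; distance = 825/693 = 25/21.

25/21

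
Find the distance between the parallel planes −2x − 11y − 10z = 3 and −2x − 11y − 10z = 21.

6/5

With common normal n = (−2, −11, −10) (|n| = 15), the distance is |3 − 21|/|n| = 18/15 = 6/5.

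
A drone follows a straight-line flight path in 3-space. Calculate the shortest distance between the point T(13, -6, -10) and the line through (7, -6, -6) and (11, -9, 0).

A direction vector is d = (4, -3, 6).
AP = (6, 0, -4); AP·d = 0, |AP|² = 52, |d|² = 61.
distance² = |AP|² − (AP·d)²/|d|² = 52 − 0/61 = 52, so the distance is 2√13.

2√13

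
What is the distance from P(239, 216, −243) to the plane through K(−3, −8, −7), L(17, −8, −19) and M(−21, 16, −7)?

KL = (20, 0, −12) and KM = (−18, 24, 0), so a normal is n = KL × KM = (288, 216, 480).
d = |288·239 + 216·216 + 480·(-243) − (-5952)| / √(82944 + 46656 + 230400) = |4800| / 600 = 8.

8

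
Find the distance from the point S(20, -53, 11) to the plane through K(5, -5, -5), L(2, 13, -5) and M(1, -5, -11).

KL = (-3, 18, 0) and KM = (-4, 0, -6), so a normal is n = KL × KM = (-108, -18, 72).
n = (-108, -18, 72); n·P − (-810) = 396; |n| = 18√53; distance = 396/(18√53) = 22/√53.

22√53/53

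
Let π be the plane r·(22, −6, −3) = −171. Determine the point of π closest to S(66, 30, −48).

(0, 48, -39)

n = (22, −6, −3), |n|² = 529, and n·S − (-171) = 1587.
t = 1587/529 = 3, so the foot is S − t·n = (66, 30, −48) − 3·(22, −6, −3) = (0, 48, −39).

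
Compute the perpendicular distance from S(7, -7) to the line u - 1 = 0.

6

d = |1·7 + 0·(-7) − 1| / √(1 + 0) = |6|/1 = 6.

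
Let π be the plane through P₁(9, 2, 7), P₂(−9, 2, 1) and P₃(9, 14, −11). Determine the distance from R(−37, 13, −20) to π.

29/11

P₁P₂ = (−18, 0, −6) and P₁P₃ = (0, 12, −18), so a normal is n = P₁P₂ × P₁P₃ = (72, −324, −216).
Then n·(−37, 13, −20) − (−1512) = −1044.
|n| = √(5184 + 104976 + 46656) = 396, so the distance is |-1044|/396 = 29/11.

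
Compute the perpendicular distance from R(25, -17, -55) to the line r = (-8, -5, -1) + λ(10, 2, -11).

Direction vector d = (10, 2, -11).
AP = (33, -12, -54), and AP × d = (240, -177, 186).
|AP × d|² = 123525 and |d|² = 225, so the distance is √(123525/225) = √549 = 3√61.

3√61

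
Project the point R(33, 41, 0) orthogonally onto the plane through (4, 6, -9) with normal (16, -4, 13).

n = (16, -4, 13), |n|² = 441, and n·R − (-77) = 441.
t = 441/441 = 1, so the foot is R − t·n = (33, 41, 0) − 1·(16, -4, 13) = (17, 45, -13).

(17, 45, -13)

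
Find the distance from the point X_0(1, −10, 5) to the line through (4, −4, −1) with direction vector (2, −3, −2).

Direction vector d = (2, −3, −2).
AP = (−3, −6, 6), and AP × d = (30, 6, 21).
|AP × d|² = 1377 and |d|² = 17, so the distance is √(1377/17) = √81 = 9.

9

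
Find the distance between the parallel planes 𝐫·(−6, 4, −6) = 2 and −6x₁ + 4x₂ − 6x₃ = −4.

With common normal n = (−6, 4, −6) (|n| = 2√22), the distance is |2 − (-4)|/|n| = 6/(2√22) = 3√22/22.

3/√22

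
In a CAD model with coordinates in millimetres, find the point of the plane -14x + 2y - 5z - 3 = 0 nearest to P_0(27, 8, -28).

The perpendicular from P_0 has direction n = (-14, 2, -5): r = (27, 8, -28) + λ(-14, 2, -5).
Substitute into the plane: n·(P_0 + λn) = 3 gives -222 + 225λ = 3, so λ = 1.
Foot = (27, 8, -28) + 1·(-14, 2, -5) = (13, 10, -33).

(13, 10, -33)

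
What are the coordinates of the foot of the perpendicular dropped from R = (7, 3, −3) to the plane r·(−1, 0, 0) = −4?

(4, 3, -3)

The perpendicular from R has direction n = (−1, 0, 0): r = (7, 3, −3) + μ(−1, 0, 0).
Substitute into the plane: n·(R + μn) = -4 gives -7 + 1μ = -4, so μ = 3.
Foot = (7, 3, −3) + 3·(−1, 0, 0) = (4, 3, −3).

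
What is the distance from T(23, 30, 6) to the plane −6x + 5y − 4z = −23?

d = |(-6)·23 + 5·30 + (-4)·6 − (-23)| / √(36 + 25 + 16) = |11| / √77 = 11/√77.

11/√77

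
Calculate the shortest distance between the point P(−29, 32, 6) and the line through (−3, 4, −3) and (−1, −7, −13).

A direction vector is d = (2, −11, −10).
AP = (−26, 28, 9); AP·d = -450, |AP|² = 1541, |d|² = 225.
distance² = |AP|² − (AP·d)²/|d|² = 1541 − 202500/225 = 641, so the distance is √641.

√641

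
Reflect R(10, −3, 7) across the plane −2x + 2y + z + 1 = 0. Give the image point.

(2, 5, 11)

n = (−2, 2, 1), |n|² = 9, n·R − (-1) = -18, so t = -18/9 = -2.
Foot F = R − (-2)·n = (6, 1, 9); the reflection is 2F − R = (2, 5, 11).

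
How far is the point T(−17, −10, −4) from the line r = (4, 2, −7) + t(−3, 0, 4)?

Direction vector d = (−3, 0, 4).
AP = (−21, −12, 3); AP·d = 75, |AP|² = 594, |d|² = 25.
distance² = |AP|² − (AP·d)²/|d|² = 594 − 5625/25 = 369, so the distance is 3√41.

3√41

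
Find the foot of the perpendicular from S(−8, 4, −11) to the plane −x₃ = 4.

(-8, 4, -4)

The perpendicular from S has direction n = (0, 0, −1): r = (−8, 4, −11) + t(0, 0, −1).
Substitute into the plane: n·(S + tn) = 4 gives 11 + 1t = 4, so t = -7.
Foot = (−8, 4, −11) + (-7)·(0, 0, −1) = (−8, 4, −4).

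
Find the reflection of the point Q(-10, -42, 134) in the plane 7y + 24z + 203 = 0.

(-10, -112, -106)

With n = (0, 7, 24), the signed offset is (n·Q − (-203))/|n|² = 3125/625 = 5.
Q' = Q − 2t·n = (-10, -42, 134) − 10·(0, 7, 24) = (-10, -112, -106).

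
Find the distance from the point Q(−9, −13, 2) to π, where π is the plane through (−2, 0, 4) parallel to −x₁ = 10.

7

Parallel planes share the normal n = (−1, 0, 0); since (−2, 0, 4) lies on the plane, its equation is −x₁ = 2.
Then n·(−9, −13, 2) − 2 = 7.
|n| = √(1 + 0 + 0) = 1, so the distance is |7|/1 = 7.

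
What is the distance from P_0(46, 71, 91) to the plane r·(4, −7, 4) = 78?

3

Normal vector n = (4, −7, 4), and n·(46, 71, 91) − 78 = −27.
|n| = √(16 + 49 + 16) = 9, so the distance is |-27|/9 = 3.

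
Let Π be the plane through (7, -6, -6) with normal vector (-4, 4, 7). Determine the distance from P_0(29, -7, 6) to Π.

The plane has equation n·(r − (7, -6, -6)) = 0, i.e. n·r = -94.
Then n·(29, -7, 6) - (-94) = -8.
|n| = √(16 + 16 + 49) = 9, so the distance is |-8|/9 = 8/9.

8/9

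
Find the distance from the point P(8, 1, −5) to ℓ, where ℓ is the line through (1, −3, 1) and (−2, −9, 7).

2√5

A direction vector is d = (−3, −6, 6).
AP = (7, 4, −6), and AP × d = (−12, −24, −30).
|AP × d|² = 1620 and |d|² = 81, so the distance is √(1620/81) = √20 = 2√5.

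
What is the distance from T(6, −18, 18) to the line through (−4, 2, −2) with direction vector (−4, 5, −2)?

6√5

Direction vector d = (−4, 5, −2).
AP = (10, −20, 20); AP·d = -180, |AP|² = 900, |d|² = 45.
distance² = |AP|² − (AP·d)²/|d|² = 900 − 32400/45 = 180, so the distance is 6√5.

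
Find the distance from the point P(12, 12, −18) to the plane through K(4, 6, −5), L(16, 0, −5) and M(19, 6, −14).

KL = (12, −6, 0) and KM = (15, 0, −9), so a normal is n = KL × KM = (54, 108, 90).
Then n·(12, 12, −18) − 414 = −90.
|n| = √(2916 + 11664 + 8100) = 18√70, so the distance is |-90|/(18√70) = √70/14.

√70/14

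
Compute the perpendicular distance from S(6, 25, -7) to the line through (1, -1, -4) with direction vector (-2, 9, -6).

√226

Direction vector d = (-2, 9, -6).
AP = (5, 26, -3), and AP × d = (-129, 36, 97).
|AP × d|² = 27346 and |d|² = 121, so the distance is √(27346/121) = √226.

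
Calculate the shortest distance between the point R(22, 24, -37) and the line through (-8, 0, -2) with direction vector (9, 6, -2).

Direction vector d = (9, 6, -2).
AP = (30, 24, -35), and AP × d = (162, -255, -36).
|AP × d|² = 92565 and |d|² = 121, so the distance is √(92565/121) = √765 = 3√85.

3√85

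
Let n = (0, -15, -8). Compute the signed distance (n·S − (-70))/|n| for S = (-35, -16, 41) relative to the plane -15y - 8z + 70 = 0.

-18/17

n·S − (-70) = -18.
|n| = 17, so the signed distance is -18/17.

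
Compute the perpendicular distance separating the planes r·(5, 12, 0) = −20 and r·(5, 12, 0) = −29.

9/13

Both planes have normal n = (5, 12, 0), |n| = 13. Any point on the first plane is at distance |(-29) − (-20)|/|n| = 9/13 from the second.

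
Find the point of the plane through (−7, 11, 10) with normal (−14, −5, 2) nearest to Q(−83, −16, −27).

(-13, 9, -37)

The perpendicular from Q has direction n = (−14, −5, 2): r = (−83, −16, −27) + t(−14, −5, 2).
Substitute into the plane: n·(Q + tn) = 63 gives 1188 + 225t = 63, so t = -5.
Foot = (−83, −16, −27) + (-5)·(−14, −5, 2) = (−13, 9, −37).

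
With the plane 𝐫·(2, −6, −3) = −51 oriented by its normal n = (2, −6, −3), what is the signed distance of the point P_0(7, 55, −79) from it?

n·P_0 − (-51) = -28.
|n| = 7, so the signed distance is -28/7 = -4.

-4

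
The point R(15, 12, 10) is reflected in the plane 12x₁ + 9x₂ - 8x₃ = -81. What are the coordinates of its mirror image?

With n = (12, 9, -8), the signed offset is (n·R − (-81))/|n|² = 289/289 = 1.
R' = R − 2t·n = (15, 12, 10) − 2·(12, 9, -8) = (-9, -6, 26).

(-9, -6, 26)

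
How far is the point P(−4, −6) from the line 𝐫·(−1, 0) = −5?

d = |(-1)·(-4) + 0·(-6) − (-5)| / √(1 + 0) = |9|/1 = 9.

9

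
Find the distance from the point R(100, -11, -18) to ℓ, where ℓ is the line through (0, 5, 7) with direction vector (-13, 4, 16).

Direction vector d = (-13, 4, 16).
AP = (100, -16, -25), and AP × d = (-156, -1275, 192).
|AP × d|² = 1686825 and |d|² = 441, so the distance is √(1686825/441) = √3825 = 15√17.

15√17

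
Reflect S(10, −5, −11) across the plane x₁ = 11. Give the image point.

(12, -5, -11)

n = (1, 0, 0), |n|² = 1, n·S − 11 = -1, so t = -1/1 = -1.
Foot F = S − (-1)·n = (11, −5, −11); the reflection is 2F − S = (12, −5, −11).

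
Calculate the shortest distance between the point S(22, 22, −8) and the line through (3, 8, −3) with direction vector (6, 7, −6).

7√2

Direction vector d = (6, 7, −6).
AP = (19, 14, −5); AP·d = 242, |AP|² = 582, |d|² = 121.
distance² = |AP|² − (AP·d)²/|d|² = 582 − 58564/121 = 98, so the distance is 7√2.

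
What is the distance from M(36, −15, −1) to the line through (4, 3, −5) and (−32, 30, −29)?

4√13

A direction vector is d = (−36, 27, −24).
AP = (32, −18, 4), and AP × d = (324, 624, 216).
|AP × d|² = 541008 and |d|² = 2601, so the distance is √(541008/2601) = √208 = 4√13.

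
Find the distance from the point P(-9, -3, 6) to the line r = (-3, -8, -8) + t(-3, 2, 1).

Direction vector d = (-3, 2, 1).
AP = (-6, 5, 14), and AP × d = (-23, -36, 3).
|AP × d|² = 1834 and |d|² = 14, so the distance is √(1834/14) = √131.

√131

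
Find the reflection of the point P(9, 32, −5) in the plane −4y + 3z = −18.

(9, -8, 25)

n = (0, −4, 3), |n|² = 25, n·P − (-18) = -125, so t = -125/25 = -5.
Foot F = P − (-5)·n = (9, 12, 10); the reflection is 2F − P = (9, −8, 25).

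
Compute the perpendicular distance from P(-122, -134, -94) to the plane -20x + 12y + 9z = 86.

d = |(-20)·(-122) + 12·(-134) + 9·(-94) − 86| / √(400 + 144 + 81) = |-100| / 25 = 4.

4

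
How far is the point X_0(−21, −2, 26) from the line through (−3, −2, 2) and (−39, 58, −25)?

30

A direction vector is d = (−36, 60, −27).
AP = (−18, 0, 24); AP·d = 0, |AP|² = 900, |d|² = 5625.
distance² = |AP|² − (AP·d)²/|d|² = 900 − 0/5625 = 900, so the distance is 30.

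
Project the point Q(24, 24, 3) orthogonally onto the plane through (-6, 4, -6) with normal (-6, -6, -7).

(6, 6, -18)

n = (-6, -6, -7), |n|² = 121, and n·Q − 54 = -363.
t = -363/121 = -3, so the foot is Q − t·n = (24, 24, 3) − (-3)·(-6, -6, -7) = (6, 6, -18).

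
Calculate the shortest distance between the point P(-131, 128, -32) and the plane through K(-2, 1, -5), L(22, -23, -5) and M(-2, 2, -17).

KL = (24, -24, 0) and KM = (0, 1, -12), so a normal is n = KL × KM = (288, 288, 24).
Then n·(-131, 128, -32) - (-408) = -1224.
|n| = √(82944 + 82944 + 576) = 408, so the distance is |-1224|/408 = 3.

3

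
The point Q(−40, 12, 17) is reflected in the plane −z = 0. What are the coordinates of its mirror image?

(-40, 12, -17)

With n = (0, 0, −1), the signed offset is (n·Q − 0)/|n|² = -17/1 = -17.
Q' = Q − 2t·n = (−40, 12, 17) − (-34)·(0, 0, −1) = (−40, 12, −17).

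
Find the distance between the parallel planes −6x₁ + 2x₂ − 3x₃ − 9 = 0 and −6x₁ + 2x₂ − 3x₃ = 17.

8/7

With common normal n = (−6, 2, −3) (|n| = 7), the distance is |9 − 17|/|n| = 8/7.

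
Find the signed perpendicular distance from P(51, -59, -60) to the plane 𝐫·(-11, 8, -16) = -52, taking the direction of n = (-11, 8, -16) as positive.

-1

n·P − (-52) = -21.
|n| = 21, so the signed distance is -21/21 = -1.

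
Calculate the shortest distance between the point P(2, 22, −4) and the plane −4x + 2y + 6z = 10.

1/√14

n = (−4, 2, 6); n·P − 10 = 2; |n| = 2√14; distance = 2/(2√14) = 1/√14.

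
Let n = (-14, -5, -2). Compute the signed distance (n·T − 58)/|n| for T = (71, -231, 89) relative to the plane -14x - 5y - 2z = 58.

-5

n·T − 58 = -75.
|n| = 15, so the signed distance is -75/15 = -5.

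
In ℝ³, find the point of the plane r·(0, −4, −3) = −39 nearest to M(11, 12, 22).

n = (0, −4, −3), |n|² = 25, and n·M − (-39) = -75.
t = -75/25 = -3, so the foot is M − t·n = (11, 12, 22) − (-3)·(0, −4, −3) = (11, 0, 13).

(11, 0, 13)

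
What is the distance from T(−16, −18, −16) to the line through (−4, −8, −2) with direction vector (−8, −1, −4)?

2√29

Direction vector d = (−8, −1, −4).
AP = (−12, −10, −14), and AP × d = (26, 64, −68).
|AP × d|² = 9396 and |d|² = 81, so the distance is √(9396/81) = √116 = 2√29.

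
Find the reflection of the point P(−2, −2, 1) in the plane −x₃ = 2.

(-2, -2, -5)

With n = (0, 0, −1), the signed offset is (n·P − 2)/|n|² = -3/1 = -3.
P' = P − 2t·n = (−2, −2, 1) − (-6)·(0, 0, −1) = (−2, −2, −5).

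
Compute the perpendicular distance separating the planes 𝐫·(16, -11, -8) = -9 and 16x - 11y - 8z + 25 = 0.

With common normal n = (16, -11, -8) (|n| = 21), the distance is |(-9) − (-25)|/|n| = 16/21.

16/21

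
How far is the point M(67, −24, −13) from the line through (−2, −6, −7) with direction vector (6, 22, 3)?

3√569

Direction vector d = (6, 22, 3).
AP = (69, −18, −6), and AP × d = (78, −243, 1626).
|AP × d|² = 2709009 and |d|² = 529, so the distance is √(2709009/529) = √5121 = 3√569.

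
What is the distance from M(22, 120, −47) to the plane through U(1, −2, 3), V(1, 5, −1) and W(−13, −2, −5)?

6

UV = (0, 7, −4) and UW = (−14, 0, −8), so a normal is n = UV × UW = (−56, 56, 98).
n = (−56, 56, 98); n·P − 126 = 756; |n| = 126; distance = 756/126 = 6.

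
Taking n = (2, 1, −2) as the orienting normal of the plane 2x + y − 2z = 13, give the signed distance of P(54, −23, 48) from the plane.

n·P − 13 = -24.
|n| = 3, so the signed distance is -24/3 = -8.

-8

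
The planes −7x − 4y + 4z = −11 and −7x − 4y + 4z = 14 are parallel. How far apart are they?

25/9

Both planes have normal n = (−7, −4, 4), |n| = 9. Any point on the first plane is at distance |14 − (-11)|/|n| = 25/9 from the second.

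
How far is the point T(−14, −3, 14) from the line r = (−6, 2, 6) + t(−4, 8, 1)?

3√17

Direction vector d = (−4, 8, 1).
AP = (−8, −5, 8), and AP × d = (−69, −24, −84).
|AP × d|² = 12393 and |d|² = 81, so the distance is √(12393/81) = √153 = 3√17.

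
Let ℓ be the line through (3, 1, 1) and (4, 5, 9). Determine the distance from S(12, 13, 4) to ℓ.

A direction vector is d = (1, 4, 8).
AP = (9, 12, 3); AP·d = 81, |AP|² = 234, |d|² = 81.
distance² = |AP|² − (AP·d)²/|d|² = 234 − 6561/81 = 153, so the distance is 3√17.

3√17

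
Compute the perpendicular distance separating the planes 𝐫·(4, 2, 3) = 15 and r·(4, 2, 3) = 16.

√29/29

With common normal n = (4, 2, 3) (|n| = √29), the distance is |15 − 16|/|n| = 1/√29.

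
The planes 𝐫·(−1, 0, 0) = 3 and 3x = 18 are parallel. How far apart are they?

9

Divide the second equation by -3 to match normals: −x = -6.
Both planes have normal n = (−1, 0, 0), |n| = 1. Any point on the first plane is at distance |(-6) − 3|/|n| = 9/1 = 9 from the second.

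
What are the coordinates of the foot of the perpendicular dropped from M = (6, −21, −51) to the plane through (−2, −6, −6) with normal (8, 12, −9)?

The perpendicular from M has direction n = (8, 12, −9): r = (6, −21, −51) + t(8, 12, −9).
Substitute into the plane: n·(M + tn) = -34 gives 255 + 289t = -34, so t = -1.
Foot = (6, −21, −51) + (-1)·(8, 12, −9) = (−2, −33, −42).

(-2, -33, -42)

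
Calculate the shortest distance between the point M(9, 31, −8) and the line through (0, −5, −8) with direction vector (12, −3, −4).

Direction vector d = (12, −3, −4).
AP = (9, 36, 0); AP·d = 0, |AP|² = 1377, |d|² = 169.
distance² = |AP|² − (AP·d)²/|d|² = 1377 − 0/169 = 1377, so the distance is 9√17.

9√17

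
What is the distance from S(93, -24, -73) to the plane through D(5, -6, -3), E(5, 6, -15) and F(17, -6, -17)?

DE = (0, 12, -12) and DF = (12, 0, -14), so a normal is n = DE × DF = (-168, -144, -144).
Then n·(93, -24, -73) - 456 = -2112.
|n| = √(28224 + 20736 + 20736) = 264, so the distance is |-2112|/264 = 8.

8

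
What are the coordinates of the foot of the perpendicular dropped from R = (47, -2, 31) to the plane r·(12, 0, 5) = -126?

n = (12, 0, 5), |n|² = 169, and n·R − (-126) = 845.
t = 845/169 = 5, so the foot is R − t·n = (47, -2, 31) − 5·(12, 0, 5) = (-13, -2, 6).

(-13, -2, 6)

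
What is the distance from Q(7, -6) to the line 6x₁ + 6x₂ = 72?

11√2/2

d = |6·7 + 6·(-6) − 72| / √(36 + 36) = |-66|/(6√2) = 11/√2.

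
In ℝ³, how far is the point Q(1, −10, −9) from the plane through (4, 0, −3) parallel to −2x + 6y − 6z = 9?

9/√19

Parallel planes share the normal n = (−2, 6, −6); since (4, 0, −3) lies on the plane, its equation is −2x + 6y − 6z = 10.
Then n·(1, −10, −9) − 10 = −18.
|n| = √(4 + 36 + 36) = 2√19, so the distance is |-18|/(2√19) = 9/√19.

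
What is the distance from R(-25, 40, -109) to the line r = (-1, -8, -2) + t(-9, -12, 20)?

3√481

Direction vector d = (-9, -12, 20).
AP = (-24, 48, -107); AP·d = -2500, |AP|² = 14329, |d|² = 625.
distance² = |AP|² − (AP·d)²/|d|² = 14329 − 6250000/625 = 4329, so the distance is 3√481.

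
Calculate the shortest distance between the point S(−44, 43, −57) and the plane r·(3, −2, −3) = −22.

25/√22

d = |3·(-44) + (-2)·43 + (-3)·(-57) − (-22)| / √(9 + 4 + 9) = |-25| / √22 = 25/√22.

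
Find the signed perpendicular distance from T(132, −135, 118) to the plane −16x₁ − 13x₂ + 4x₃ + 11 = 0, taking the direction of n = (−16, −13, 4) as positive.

n·T − (-11) = 126.
|n| = 21, so the signed distance is 126/21 = 6.

6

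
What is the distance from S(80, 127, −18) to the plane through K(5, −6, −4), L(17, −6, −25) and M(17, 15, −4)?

7

KL = (12, 0, −21) and KM = (12, 21, 0), so a normal is n = KL × KM = (441, −252, 252).
d = |441·80 + (-252)·127 + 252·(-18) − 2709| / √(194481 + 63504 + 63504) = |-3969| / 567 = 7.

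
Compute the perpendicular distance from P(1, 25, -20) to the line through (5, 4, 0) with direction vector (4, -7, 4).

Direction vector d = (4, -7, 4).
AP = (-4, 21, -20), and AP × d = (-56, -64, -56).
|AP × d|² = 10368 and |d|² = 81, so the distance is √(10368/81) = √128 = 8√2.

8√2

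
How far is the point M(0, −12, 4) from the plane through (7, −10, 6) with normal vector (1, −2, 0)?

3√5/5

The plane has equation n·(r − (7, −10, 6)) = 0, i.e. n·r = 27.
d = |1·0 + (-2)·(-12) − 27| / √(1 + 4 + 0) = |-3| / √5 = 3√5/5.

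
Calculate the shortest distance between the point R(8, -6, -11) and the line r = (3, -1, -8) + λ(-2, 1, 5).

Direction vector d = (-2, 1, 5).
AP = (5, -5, -3); AP·d = -30, |AP|² = 59, |d|² = 30.
distance² = |AP|² − (AP·d)²/|d|² = 59 − 900/30 = 29, so the distance is √29.

√29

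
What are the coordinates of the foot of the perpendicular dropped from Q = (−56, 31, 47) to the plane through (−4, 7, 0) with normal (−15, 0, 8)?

n = (−15, 0, 8), |n|² = 289, and n·Q − 60 = 1156.
t = 1156/289 = 4, so the foot is Q − t·n = (−56, 31, 47) − 4·(−15, 0, 8) = (4, 31, 15).

(4, 31, 15)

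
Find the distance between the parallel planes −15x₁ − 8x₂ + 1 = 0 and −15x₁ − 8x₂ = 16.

With common normal n = (−15, −8, 0) (|n| = 17), the distance is |(-1) − 16|/|n| = 17/17 = 1.

1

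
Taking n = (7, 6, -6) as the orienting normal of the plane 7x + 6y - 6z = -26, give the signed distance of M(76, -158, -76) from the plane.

n·M − (-26) = 66.
|n| = 11, so the signed distance is 66/11 = 6.

6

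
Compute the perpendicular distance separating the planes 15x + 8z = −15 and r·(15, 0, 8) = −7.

8/17

Both planes have normal n = (15, 0, 8), |n| = 17. Any point on the first plane is at distance |(-7) − (-15)|/|n| = 8/17 from the second.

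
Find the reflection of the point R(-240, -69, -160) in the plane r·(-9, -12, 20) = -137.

With n = (-9, -12, 20), the signed offset is (n·R − (-137))/|n|² = -75/625 = -3/25.
R' = R − 2t·n = (-240, -69, -160) − (-6/25)·(-9, -12, 20) = (-6054/25, -1797/25, -776/5).

(-6054/25, -1797/25, -776/5)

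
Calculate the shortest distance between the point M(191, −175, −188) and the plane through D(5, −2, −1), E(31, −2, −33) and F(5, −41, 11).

DE = (26, 0, −32) and DF = (0, −39, 12), so a normal is n = DE × DF = (−1248, −312, −1014).
d = |(-1248)·191 + (-312)·(-175) + (-1014)·(-188) − (-4602)| / √(1557504 + 97344 + 1028196) = |11466| / 1638 = 7.

7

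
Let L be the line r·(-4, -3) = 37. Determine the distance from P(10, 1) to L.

d = |(-4)·10 + (-3)·1 − 37| / √(16 + 9) = |-80|/5 = 16.

16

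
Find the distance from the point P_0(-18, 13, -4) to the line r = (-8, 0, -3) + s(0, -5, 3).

Direction vector d = (0, -5, 3).
AP = (-10, 13, -1); AP·d = -68, |AP|² = 270, |d|² = 34.
distance² = |AP|² − (AP·d)²/|d|² = 270 − 4624/34 = 134, so the distance is √134.

√134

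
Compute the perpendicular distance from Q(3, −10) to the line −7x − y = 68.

79/(5√2)

d = |(-7)·3 + (-1)·(-10) − 68| / √(49 + 1) = |-79|/(5√2) = 79√2/10.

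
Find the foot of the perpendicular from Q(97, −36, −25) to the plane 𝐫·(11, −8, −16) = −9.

(53, -4, 39)

The perpendicular from Q has direction n = (11, −8, −16): r = (97, −36, −25) + μ(11, −8, −16).
Substitute into the plane: n·(Q + μn) = -9 gives 1755 + 441μ = -9, so μ = -4.
Foot = (97, −36, −25) + (-4)·(11, −8, −16) = (53, −4, 39).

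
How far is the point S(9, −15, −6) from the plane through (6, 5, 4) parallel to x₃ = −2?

Parallel planes share the normal n = (0, 0, 1); since (6, 5, 4) lies on the plane, its equation is x₃ = 4.
n = (0, 0, 1); n·P − 4 = -10; |n| = 1; distance = 10/1 = 10.

10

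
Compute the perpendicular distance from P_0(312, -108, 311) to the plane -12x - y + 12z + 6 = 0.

6

n = (-12, -1, 12); n·P − (-6) = 102; |n| = 17; distance = 102/17 = 6.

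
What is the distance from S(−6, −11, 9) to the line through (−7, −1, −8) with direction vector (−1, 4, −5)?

Direction vector d = (−1, 4, −5).
AP = (1, −10, 17), and AP × d = (−18, −12, −6).
|AP × d|² = 504 and |d|² = 42, so the distance is √(504/42) = √12 = 2√3.

2√3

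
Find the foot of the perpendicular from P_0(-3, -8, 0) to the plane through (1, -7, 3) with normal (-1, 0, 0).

(1, -8, 0)

n = (-1, 0, 0), |n|² = 1, and n·P_0 − (-1) = 4.
t = 4/1 = 4, so the foot is P_0 − t·n = (-3, -8, 0) − 4·(-1, 0, 0) = (1, -8, 0).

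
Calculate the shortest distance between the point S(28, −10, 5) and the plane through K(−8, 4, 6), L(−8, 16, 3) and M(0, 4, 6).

KL = (0, 12, −3) and KM = (8, 0, 0), so a normal is n = KL × KM = (0, −24, −96).
n = (0, −24, −96); n·P − (-672) = 432; |n| = 24√17; distance = 432/(24√17) = 18√17/17.

18/√17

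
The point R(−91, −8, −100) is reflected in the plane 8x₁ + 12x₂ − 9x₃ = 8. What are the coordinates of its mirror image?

(-1611/17, -232/17, -1628/17)

n = (8, 12, −9), |n|² = 289, n·R − 8 = 68, so t = 68/289 = 4/17.
Foot F = R − (4/17)·n = (−1579/17, −184/17, −1664/17); the reflection is 2F − R = (−1611/17, −232/17, −1628/17).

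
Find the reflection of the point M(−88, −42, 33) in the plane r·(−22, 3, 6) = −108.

n = (−22, 3, 6), |n|² = 529, n·M − (-108) = 2116, so t = 2116/529 = 4.
Foot F = M − 4·n = (0, −54, 9); the reflection is 2F − M = (88, −66, −15).

(88, -66, -15)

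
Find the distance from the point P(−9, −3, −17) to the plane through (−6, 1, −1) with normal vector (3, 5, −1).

13√35/35

The plane has equation n·(r − (−6, 1, −1)) = 0, i.e. n·r = -12.
Then n·(−9, −3, −17) − (−12) = −13.
|n| = √(9 + 25 + 1) = √35, so the distance is |-13|/√35 = 13/√35.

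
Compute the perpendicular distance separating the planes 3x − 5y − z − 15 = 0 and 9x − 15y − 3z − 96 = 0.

17/√35

Divide the second equation by 3 to match normals: 3x − 5y − z = 32.
Both planes have normal n = (3, −5, −1), |n| = √35. Any point on the first plane is at distance |32 − 15|/|n| = 17/√35 = 17√35/35 from the second.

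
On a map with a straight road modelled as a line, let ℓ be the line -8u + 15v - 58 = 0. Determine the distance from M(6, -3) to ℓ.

151/17

The normal to the line is n = (-8, 15) with |n| = 17.
|n·M − 58| = |-93 − 58| = 151, so the distance is 151/17.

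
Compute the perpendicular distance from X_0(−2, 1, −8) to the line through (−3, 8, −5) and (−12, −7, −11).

A direction vector is d = (−9, −15, −6).
AP = (1, −7, −3); AP·d = 114, |AP|² = 59, |d|² = 342.
distance² = |AP|² − (AP·d)²/|d|² = 59 − 12996/342 = 21, so the distance is √21.

√21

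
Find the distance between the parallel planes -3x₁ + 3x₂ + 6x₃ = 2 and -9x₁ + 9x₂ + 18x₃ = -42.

Divide the second equation by 3 to match normals: -3x₁ + 3x₂ + 6x₃ = -14.
Both planes have normal n = (-3, 3, 6), |n| = 3√6. Any point on the first plane is at distance |(-14) − 2|/|n| = 16/(3√6) from the second.

8√6/9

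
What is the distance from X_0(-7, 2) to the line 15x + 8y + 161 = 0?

The normal to the line is n = (15, 8) with |n| = 17.
|n·X_0 − (-161)| = |-89 − (-161)| = 72, so the distance is 72/17.

72/17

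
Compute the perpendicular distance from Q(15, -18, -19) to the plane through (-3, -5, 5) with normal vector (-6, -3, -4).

27/√61

The plane has equation n·(r − (-3, -5, 5)) = 0, i.e. n·r = 13.
Then n·(15, -18, -19) - 13 = 27.
|n| = √(36 + 9 + 16) = √61, so the distance is |27|/√61 = 27/√61.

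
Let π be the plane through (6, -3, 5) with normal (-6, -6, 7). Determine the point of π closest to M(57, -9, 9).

The perpendicular from M has direction n = (-6, -6, 7): r = (57, -9, 9) + μ(-6, -6, 7).
Substitute into the plane: n·(M + μn) = 17 gives -225 + 121μ = 17, so μ = 2.
Foot = (57, -9, 9) + 2·(-6, -6, 7) = (45, -21, 23).

(45, -21, 23)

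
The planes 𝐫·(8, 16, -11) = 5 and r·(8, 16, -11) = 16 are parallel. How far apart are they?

11/21

With common normal n = (8, 16, -11) (|n| = 21), the distance is |5 − 16|/|n| = 11/21.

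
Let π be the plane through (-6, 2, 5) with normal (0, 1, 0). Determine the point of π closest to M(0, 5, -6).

(0, 2, -6)

n = (0, 1, 0), |n|² = 1, and n·M − 2 = 3.
t = 3/1 = 3, so the foot is M − t·n = (0, 5, -6) − 3·(0, 1, 0) = (0, 2, -6).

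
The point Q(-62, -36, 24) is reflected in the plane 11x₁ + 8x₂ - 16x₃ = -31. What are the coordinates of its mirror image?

(4, 12, -72)

With n = (11, 8, -16), the signed offset is (n·Q − (-31))/|n|² = -1323/441 = -3.
Q' = Q − 2t·n = (-62, -36, 24) − (-6)·(11, 8, -16) = (4, 12, -72).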